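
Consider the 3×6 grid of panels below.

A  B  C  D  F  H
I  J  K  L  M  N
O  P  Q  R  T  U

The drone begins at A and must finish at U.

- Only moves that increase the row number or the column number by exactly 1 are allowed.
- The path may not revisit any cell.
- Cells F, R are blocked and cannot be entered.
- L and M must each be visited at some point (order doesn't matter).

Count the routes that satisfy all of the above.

A right/down-only route from A to U makes exactly 2 down-moves and 5 right-moves in some order.
With no other constraints that would be C(7,2) = 21 routes.
A monotone route can only reach the required cells in the order L, M, so split there and multiply the segment counts (each segment already excludes blocked cells): A→L: 4; L→M: 1; M→U: 2; product = 8.
That gives 8 routes.

8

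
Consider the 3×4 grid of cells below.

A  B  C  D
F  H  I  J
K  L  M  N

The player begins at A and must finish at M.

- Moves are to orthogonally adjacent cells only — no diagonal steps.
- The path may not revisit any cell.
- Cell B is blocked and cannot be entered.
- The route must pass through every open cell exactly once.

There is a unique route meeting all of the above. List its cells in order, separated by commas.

Need to visit all 11 open cells exactly once, starting at A and ending at M.
Cell N has only two open neighbours (J and M), so the path must pass straight through it: one of those is the cell it's entered from and the other is where it exits.
Route from A: down 2 to K, right 1 to L, up 1 to H, right 1 to I, up 1 to C, right 1 to D, down 2 to N, left 1 to M — 10 moves in all.
Check: all 11 open cells covered.

A, F, K, L, H, I, C, D, J, N, M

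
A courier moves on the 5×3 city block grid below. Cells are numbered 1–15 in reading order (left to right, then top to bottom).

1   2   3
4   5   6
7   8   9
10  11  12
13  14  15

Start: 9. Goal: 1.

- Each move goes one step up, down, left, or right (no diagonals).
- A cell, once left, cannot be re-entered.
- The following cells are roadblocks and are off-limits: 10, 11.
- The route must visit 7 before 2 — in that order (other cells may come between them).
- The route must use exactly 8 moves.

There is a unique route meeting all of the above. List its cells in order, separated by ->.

The waypoints must appear in the order 7, 2, with no cell reused.
Route from 9: left 2 to 7, up 1 to 4, right 2 to 6, up 1 to 3, left 2 to 1 — 8 moves in all.
Check: order respected (7 at step 2, 2 at step 7); 8 moves as required.

9 -> 8 -> 7 -> 4 -> 5 -> 6 -> 3 -> 2 -> 1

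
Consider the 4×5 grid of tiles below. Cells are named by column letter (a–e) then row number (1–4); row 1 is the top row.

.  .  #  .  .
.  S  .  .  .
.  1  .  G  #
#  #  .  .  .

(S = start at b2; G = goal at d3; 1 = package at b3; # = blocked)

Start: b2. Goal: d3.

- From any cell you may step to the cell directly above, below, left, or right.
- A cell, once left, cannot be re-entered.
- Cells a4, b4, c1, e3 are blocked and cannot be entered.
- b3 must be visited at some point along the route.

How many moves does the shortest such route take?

3

Any route passes through b3 somewhere between b2 and d3. Summing Manhattan distances along the two legs (b2 → b3 → d3) gives a lower bound of 1 + 2 = 3 moves.
A route of 3 moves achieves this: b2 → b3 → c3 → d3.
Since 3 matches the lower bound, it is optimal.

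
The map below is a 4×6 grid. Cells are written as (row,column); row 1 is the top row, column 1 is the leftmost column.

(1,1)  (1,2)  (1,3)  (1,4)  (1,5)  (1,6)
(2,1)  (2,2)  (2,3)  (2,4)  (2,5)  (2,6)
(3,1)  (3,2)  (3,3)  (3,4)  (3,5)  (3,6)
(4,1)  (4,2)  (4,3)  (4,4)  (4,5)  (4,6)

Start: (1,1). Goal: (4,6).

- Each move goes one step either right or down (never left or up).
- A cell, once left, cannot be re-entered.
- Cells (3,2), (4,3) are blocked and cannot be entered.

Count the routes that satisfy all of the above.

A right/down-only route from (1,1) to (4,6) makes exactly 3 down-moves and 5 right-moves in some order.
With no other constraints that would be C(8,3) = 56 routes.
Subtract routes through each blocked cell (inclusion–exclusion for overlaps): − through (3,2): 15 − through (4,3): 10 + through (3,2)&(4,3): 6 → 37.
That gives 37 routes.

37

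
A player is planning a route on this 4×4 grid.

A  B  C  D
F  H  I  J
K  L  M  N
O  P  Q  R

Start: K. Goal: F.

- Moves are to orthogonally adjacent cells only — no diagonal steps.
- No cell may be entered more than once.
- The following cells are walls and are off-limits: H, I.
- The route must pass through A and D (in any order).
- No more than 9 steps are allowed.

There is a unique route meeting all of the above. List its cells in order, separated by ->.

K -> L -> M -> N -> J -> D -> C -> B -> A -> F

The budget equals the shortest possible length, so every move has to be on a shortest route through the required cells.
Route from K: right 3 to N, up 2 to D, left 3 to A, down 1 to F — 9 moves in all.
Check: all required cells visited; 9 ≤ 9 moves.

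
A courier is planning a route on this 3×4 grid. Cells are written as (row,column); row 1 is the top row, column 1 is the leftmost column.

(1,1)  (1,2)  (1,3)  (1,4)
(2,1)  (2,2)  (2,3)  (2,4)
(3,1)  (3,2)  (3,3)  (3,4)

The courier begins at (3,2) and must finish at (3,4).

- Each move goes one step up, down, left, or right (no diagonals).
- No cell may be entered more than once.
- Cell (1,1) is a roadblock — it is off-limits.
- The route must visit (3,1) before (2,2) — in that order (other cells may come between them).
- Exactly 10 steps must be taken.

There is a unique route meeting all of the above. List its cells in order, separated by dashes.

(3,2) - (3,1) - (2,1) - (2,2) - (1,2) - (1,3) - (1,4) - (2,4) - (2,3) - (3,3) - (3,4)

The waypoints must appear in the order (3,1), (2,2), with no cell reused.
Route from (3,2): left 1 to (3,1), up 1 to (2,1), right 1 to (2,2), up 1 to (1,2), right 2 to (1,4), down 1 to (2,4), left 1 to (2,3), down 1 to (3,3), right 1 to (3,4) — 10 moves in all.
Check: order respected ((3,1) at step 1, (2,2) at step 3); 10 moves as required.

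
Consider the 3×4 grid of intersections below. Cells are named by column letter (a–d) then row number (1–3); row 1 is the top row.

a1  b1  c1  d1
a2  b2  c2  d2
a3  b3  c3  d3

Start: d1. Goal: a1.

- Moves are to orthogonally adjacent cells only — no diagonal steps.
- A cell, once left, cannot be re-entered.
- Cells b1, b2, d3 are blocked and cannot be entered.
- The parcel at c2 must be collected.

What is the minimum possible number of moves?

Any route passes through c2 somewhere between d1 and a1. Summing Manhattan distances along the two legs (d1 → c2 → a1) gives a lower bound of 2 + 3 = 5 moves.
That bound ignores the blocked cells. Measuring each leg by the fewest moves that actually steer around them (d1→c2: 2; c2→a1: 5) raises the lower bound to 7.
A route of 7 moves exists: d1 → d2 → c2 → c3 → b3 → a3 → a2 → a1.
Since 7 matches that lower bound, it is optimal.

7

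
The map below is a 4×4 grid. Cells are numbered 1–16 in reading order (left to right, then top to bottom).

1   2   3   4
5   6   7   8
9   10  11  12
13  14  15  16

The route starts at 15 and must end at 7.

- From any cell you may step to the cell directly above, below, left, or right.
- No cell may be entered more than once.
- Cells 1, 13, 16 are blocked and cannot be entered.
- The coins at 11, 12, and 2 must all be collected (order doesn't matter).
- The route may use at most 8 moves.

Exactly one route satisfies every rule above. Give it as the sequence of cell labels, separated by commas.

The budget equals the shortest possible length, so every move has to be on a shortest route through the required cells.
Route from 15: up to 11, right to 12, 2× up (reaching 4), 2× left (reaching 2), down to 6, right to 7 — 8 moves in all.
Check: all required cells visited; 8 ≤ 8 moves.

15, 11, 12, 8, 4, 3, 2, 6, 7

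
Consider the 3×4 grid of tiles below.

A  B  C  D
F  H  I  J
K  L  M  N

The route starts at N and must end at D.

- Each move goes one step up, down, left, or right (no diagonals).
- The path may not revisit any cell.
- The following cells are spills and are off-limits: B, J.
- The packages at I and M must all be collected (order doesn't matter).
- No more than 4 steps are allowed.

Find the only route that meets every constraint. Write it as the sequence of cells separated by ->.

N -> M -> I -> C -> D

Any route must reach I and M and still end at D within 4 moves, so the order of the required stops is forced.
Route from N: left 1 to M, up 2 to C, right 1 to D — 4 moves in all.
Check: all required cells visited; 4 ≤ 4 moves.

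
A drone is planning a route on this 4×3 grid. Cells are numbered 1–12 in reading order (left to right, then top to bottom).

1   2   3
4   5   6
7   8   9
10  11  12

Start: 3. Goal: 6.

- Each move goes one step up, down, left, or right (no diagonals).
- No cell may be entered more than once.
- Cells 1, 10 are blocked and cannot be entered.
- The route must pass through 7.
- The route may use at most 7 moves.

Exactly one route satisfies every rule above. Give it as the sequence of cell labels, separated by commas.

3, 2, 5, 4, 7, 8, 9, 6

The budget equals the shortest possible length, so every move has to be on a shortest route through the required cells.
Route from 3: left 1 to 2, down 1 to 5, left 1 to 4, down 1 to 7, right 2 to 9, up 1 to 6 — 7 moves in all.
Check: all required cells visited; 7 ≤ 7 moves.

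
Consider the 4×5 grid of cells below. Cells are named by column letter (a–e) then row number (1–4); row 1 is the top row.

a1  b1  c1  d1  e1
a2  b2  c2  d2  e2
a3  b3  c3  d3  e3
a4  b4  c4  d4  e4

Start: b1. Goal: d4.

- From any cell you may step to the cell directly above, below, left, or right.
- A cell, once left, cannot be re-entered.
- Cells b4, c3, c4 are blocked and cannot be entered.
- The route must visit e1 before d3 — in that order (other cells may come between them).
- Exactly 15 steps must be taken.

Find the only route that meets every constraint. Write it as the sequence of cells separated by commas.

b1, a1, a2, a3, b3, b2, c2, c1, d1, e1, e2, d2, d3, e3, e4, d4

The waypoints must appear in the order e1, d3, with no cell reused.
Route from b1: left 1 to a1, down 2 to a3, right 1 to b3, up 1 to b2, right 1 to c2, up 1 to c1, right 2 to e1, down 1 to e2, left 1 to d2, down 1 to d3, right 1 to e3, down 1 to e4, left 1 to d4 — 15 moves in all.
Check: order respected (e1 at step 9, d3 at step 12); 15 moves as required.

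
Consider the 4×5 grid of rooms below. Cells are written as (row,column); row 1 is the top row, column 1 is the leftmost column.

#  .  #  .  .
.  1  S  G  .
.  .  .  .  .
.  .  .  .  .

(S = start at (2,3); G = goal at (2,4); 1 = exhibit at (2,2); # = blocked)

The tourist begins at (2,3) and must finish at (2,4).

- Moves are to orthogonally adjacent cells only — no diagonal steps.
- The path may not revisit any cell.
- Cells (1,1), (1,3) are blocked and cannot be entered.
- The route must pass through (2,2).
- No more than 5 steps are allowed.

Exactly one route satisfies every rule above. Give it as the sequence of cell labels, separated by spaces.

(2,3) (2,2) (3,2) (3,3) (3,4) (2,4)

The budget equals the shortest possible length, so every move has to be on a shortest route through the required cells.
Route from (2,3): left 1 to (2,2), down 1 to (3,2), right 2 to (3,4), up 1 to (2,4) — 5 moves in all.
Check: all required cells visited; 5 ≤ 5 moves.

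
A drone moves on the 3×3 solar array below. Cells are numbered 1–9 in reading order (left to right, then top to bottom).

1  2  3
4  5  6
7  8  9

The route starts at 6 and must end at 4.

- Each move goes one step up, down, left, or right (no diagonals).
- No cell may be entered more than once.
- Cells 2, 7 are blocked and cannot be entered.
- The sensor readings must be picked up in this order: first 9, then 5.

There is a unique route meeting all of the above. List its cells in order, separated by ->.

The waypoints must appear in the order 9, 5, with no cell reused.
Route from 6: down to 9, left to 8, up to 5, left to 4 — 4 moves in all.
Check: order respected (9 at step 1, 5 at step 3).

6 -> 9 -> 8 -> 5 -> 4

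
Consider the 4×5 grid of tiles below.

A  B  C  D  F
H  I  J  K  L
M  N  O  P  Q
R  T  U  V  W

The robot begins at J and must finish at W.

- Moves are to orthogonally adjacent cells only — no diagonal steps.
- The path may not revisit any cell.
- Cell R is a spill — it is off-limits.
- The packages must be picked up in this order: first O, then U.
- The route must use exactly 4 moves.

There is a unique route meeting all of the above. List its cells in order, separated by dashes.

The waypoints must appear in the order O, U, with no cell reused.
Route from J: down 2 to U, right 2 to W — 4 moves in all.
Check: order respected (O at step 1, U at step 2); 4 moves as required.

J - O - U - V - W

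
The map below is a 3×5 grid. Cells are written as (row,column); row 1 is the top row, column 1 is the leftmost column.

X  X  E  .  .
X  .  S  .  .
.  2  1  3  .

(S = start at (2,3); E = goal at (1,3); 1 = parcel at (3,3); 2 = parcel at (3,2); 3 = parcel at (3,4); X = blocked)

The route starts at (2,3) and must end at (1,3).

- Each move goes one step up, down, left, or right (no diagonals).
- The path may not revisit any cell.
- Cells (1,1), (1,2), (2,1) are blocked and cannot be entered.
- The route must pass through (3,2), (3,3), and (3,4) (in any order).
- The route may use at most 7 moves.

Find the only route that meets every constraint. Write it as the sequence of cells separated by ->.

The 7-move cap with required stops at (3,2), (3,3), (3,4) leaves no slack for detours.
Route from (2,3): left 1 to (2,2), down 1 to (3,2), right 2 to (3,4), up 2 to (1,4), left 1 to (1,3) — 7 moves in all.
Check: all required cells visited; 7 ≤ 7 moves.

(2,3) -> (2,2) -> (3,2) -> (3,3) -> (3,4) -> (2,4) -> (1,4) -> (1,3)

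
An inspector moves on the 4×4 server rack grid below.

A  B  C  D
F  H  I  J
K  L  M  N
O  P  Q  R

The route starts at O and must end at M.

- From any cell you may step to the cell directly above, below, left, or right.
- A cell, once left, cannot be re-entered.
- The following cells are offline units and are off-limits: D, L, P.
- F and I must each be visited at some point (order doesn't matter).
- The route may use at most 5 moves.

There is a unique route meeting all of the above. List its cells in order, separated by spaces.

O K F H I M

The 5-move cap with required stops at F, I leaves no slack for detours.
Route from O: up 2 to F, right 2 to I, down 1 to M — 5 moves in all.
Check: all required cells visited; 5 ≤ 5 moves.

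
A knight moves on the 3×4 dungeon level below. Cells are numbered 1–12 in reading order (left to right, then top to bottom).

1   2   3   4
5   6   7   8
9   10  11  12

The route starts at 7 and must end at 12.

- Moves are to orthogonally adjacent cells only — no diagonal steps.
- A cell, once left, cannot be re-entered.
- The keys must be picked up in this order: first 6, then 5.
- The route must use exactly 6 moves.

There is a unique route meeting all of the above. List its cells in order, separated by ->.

7 -> 6 -> 5 -> 9 -> 10 -> 11 -> 12

The waypoints must appear in the order 6, 5, with no cell reused.
Route from 7: 2× left (reaching 5), down to 9, 3× right (reaching 12) — 6 moves in all.
Check: order respected (6 at step 1, 5 at step 2); 6 moves as required.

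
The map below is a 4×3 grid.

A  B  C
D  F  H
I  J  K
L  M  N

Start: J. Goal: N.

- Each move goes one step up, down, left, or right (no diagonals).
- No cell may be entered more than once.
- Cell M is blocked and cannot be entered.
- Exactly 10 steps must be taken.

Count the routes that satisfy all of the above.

Need simple routes of exactly 10 moves from J to N (Manhattan distance 2, so 4 moves are spent on a detour and 4 undoing it).
No route satisfies every constraint, so the count is 0.

0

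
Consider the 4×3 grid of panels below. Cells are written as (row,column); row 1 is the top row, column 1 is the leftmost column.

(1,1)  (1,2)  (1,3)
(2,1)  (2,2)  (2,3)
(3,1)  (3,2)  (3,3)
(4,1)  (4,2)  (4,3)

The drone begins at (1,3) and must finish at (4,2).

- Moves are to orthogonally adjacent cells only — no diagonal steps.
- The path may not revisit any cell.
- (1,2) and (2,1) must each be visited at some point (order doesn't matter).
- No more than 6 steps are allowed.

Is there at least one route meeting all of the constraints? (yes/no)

yes

One route that works: (1,3) → (1,2) → (2,2) → (2,1) → (3,1) → (4,1) → (4,2).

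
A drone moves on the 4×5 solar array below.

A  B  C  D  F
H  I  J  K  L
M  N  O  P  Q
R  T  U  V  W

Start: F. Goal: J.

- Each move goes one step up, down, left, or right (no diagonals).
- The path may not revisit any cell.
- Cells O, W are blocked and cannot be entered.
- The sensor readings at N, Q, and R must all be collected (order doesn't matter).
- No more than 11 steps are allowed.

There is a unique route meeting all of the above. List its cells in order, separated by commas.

F, L, Q, P, V, U, T, R, M, N, I, J

The 11-move cap with required stops at N, Q, R leaves no slack for detours.
Route from F: 2× down (reaching Q), left to P, down to V, 3× left (reaching R), up to M, right to N, up to I, right to J — 11 moves in all.
Check: all required cells visited; 11 ≤ 11 moves.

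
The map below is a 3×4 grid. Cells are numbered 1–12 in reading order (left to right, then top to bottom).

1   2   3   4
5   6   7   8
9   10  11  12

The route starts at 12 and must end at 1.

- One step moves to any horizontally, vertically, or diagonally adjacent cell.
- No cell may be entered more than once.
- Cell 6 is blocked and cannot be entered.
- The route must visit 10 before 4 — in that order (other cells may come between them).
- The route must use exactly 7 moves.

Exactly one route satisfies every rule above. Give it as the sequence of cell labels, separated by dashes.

The waypoints must appear in the order 10, 4, with no cell reused.
Route from 12: left 2 to 10, up-right 2 to 4, left 3 to 1 — 7 moves in all.
Check: order respected (10 at step 2, 4 at step 4); 7 moves as required.

12 - 11 - 10 - 7 - 4 - 3 - 2 - 1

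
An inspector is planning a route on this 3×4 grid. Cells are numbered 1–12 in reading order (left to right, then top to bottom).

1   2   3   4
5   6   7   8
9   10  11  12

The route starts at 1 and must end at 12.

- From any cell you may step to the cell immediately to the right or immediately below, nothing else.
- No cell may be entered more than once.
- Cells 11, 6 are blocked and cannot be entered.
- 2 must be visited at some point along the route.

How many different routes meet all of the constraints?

2

A right/down-only route from 1 to 12 makes exactly 2 down-moves and 3 right-moves in some order.
With no other constraints that would be C(5,2) = 10 routes.
Split at 2 and multiply the segment counts (each segment already excludes blocked cells): 1→2: 1; 2→12: 2; product = 2.
That gives 2 routes.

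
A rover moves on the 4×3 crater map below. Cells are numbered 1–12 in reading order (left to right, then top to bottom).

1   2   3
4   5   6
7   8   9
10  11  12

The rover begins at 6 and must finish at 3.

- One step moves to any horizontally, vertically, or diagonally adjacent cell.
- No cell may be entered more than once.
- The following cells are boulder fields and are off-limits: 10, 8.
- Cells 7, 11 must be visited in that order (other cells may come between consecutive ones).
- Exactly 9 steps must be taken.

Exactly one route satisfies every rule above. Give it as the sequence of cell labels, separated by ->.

6 -> 2 -> 1 -> 4 -> 7 -> 11 -> 12 -> 9 -> 5 -> 3

The waypoints must appear in the order 7, 11, with no cell reused.
Route from 6: up-left to 2, left to 1, 2× down (reaching 7), down-right to 11, right to 12, up to 9, up-left to 5, up-right to 3 — 9 moves in all.
Check: order respected (7 at step 4, 11 at step 5); 9 moves as required.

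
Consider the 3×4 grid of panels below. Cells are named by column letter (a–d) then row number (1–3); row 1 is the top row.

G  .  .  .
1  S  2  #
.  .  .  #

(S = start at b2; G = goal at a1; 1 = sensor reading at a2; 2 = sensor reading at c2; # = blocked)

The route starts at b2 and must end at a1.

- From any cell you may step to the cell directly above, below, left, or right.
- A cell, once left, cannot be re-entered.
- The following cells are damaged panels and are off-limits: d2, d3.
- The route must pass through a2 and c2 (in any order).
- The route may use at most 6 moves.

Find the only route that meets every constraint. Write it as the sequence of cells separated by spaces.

Any route must reach a2 and c2 and still end at a1 within 6 moves, so the order of the required stops is forced.
Route from b2: right to c2, down to c3, 2× left (reaching a3), 2× up (reaching a1) — 6 moves in all.
Check: all required cells visited; 6 ≤ 6 moves.

b2 c2 c3 b3 a3 a2 a1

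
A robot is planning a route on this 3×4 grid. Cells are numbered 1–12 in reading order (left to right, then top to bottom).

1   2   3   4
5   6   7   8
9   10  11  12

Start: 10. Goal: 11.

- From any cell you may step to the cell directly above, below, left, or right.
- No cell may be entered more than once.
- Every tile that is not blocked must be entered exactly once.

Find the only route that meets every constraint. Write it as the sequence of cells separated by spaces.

10 9 5 1 2 6 7 3 4 8 12 11

Need to visit all 12 open cells exactly once, starting at 10 and ending at 11.
Cell 4 has only two open neighbours (8 and 3), so the path must pass straight through it: one of those is the cell it's entered from and the other is where it exits.
Route from 10: left to 9, 2× up (reaching 1), right to 2, down to 6, right to 7, up to 3, right to 4, 2× down (reaching 12), left to 11 — 11 moves in all.
Check: all 12 open cells covered.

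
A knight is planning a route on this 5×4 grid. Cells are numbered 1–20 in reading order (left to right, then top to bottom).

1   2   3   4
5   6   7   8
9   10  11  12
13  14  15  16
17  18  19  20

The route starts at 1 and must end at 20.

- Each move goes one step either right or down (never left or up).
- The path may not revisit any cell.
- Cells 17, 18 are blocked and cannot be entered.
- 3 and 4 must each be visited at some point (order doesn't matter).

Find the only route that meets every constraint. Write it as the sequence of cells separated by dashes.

Moves only go right or down, so the column and row indices never decrease.
Route from 1: right 3 to 4, down 4 to 20 — 7 moves in all.
Check: all required cells visited.

1 - 2 - 3 - 4 - 8 - 12 - 16 - 20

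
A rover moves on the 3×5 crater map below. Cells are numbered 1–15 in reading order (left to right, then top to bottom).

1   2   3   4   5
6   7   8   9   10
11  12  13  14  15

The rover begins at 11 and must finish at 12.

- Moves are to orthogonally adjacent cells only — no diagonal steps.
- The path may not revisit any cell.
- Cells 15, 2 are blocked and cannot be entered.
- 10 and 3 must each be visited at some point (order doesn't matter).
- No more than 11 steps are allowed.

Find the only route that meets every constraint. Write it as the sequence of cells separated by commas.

11, 6, 7, 8, 3, 4, 5, 10, 9, 14, 13, 12

The budget equals the shortest possible length, so every move has to be on a shortest route through the required cells.
Route from 11: up to 6, 2× right (reaching 8), up to 3, 2× right (reaching 5), down to 10, left to 9, down to 14, 2× left (reaching 12) — 11 moves in all.
Check: all required cells visited; 11 ≤ 11 moves.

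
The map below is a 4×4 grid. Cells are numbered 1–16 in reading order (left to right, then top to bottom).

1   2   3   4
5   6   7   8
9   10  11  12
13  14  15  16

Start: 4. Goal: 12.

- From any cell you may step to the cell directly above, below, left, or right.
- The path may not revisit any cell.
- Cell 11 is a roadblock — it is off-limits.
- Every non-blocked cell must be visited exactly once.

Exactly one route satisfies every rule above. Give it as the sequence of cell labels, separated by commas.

4, 8, 7, 3, 2, 1, 5, 6, 10, 9, 13, 14, 15, 16, 12

Need to visit all 15 open cells exactly once, starting at 4 and ending at 12.
Cell 16 has only two open neighbours (12 and 15), so the path must pass straight through it: one of those is the cell it's entered from and the other is where it exits.
Route from 4: down 1 to 8, left 1 to 7, up 1 to 3, left 2 to 1, down 1 to 5, right 1 to 6, down 1 to 10, left 1 to 9, down 1 to 13, right 3 to 16, up 1 to 12 — 14 moves in all.
Check: all 15 open cells covered.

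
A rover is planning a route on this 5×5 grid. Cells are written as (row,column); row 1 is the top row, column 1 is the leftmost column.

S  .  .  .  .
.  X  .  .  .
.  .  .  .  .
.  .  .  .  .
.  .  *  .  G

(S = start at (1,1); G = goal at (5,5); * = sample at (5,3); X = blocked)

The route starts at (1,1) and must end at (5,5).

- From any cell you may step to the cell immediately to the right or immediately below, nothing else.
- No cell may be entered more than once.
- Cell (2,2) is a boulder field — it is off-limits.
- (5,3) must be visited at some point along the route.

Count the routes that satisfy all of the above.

7

A right/down-only route from (1,1) to (5,5) makes exactly 4 down-moves and 4 right-moves in some order.
With no other constraints that would be C(8,4) = 70 routes.
Split at (5,3) and multiply the segment counts (each segment already excludes blocked cells): (1,1)→(5,3): 7; (5,3)→(5,5): 1; product = 7.
That gives 7 routes.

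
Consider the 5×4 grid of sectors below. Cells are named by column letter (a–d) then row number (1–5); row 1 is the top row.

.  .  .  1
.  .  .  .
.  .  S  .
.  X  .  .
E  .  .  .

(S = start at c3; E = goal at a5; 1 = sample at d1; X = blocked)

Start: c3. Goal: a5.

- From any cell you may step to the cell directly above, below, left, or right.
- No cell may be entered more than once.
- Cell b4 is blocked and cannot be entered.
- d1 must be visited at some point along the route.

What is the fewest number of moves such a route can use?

Any route passes through d1 somewhere between c3 and a5. Summing Manhattan distances along the two legs (c3 → d1 → a5) gives a lower bound of 3 + 7 = 10 moves.
A route of 10 moves achieves this: c3 → c2 → c1 → d1 → d2 → d3 → d4 → d5 → c5 → b5 → a5.
Since 10 matches the lower bound, it is optimal.

10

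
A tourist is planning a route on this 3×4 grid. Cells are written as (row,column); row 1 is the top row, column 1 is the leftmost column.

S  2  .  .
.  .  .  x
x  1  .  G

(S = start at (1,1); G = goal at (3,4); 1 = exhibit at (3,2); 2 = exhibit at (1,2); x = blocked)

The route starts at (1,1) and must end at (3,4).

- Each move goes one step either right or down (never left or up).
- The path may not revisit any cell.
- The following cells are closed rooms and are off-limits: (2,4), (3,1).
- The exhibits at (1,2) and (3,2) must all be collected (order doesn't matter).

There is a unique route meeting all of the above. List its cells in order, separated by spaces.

Moves only go right or down, so the column and row indices never decrease.
Route from (1,1): right to (1,2), 2× down (reaching (3,2)), 2× right (reaching (3,4)) — 5 moves in all.
Check: all required cells visited.

(1,1) (1,2) (2,2) (3,2) (3,3) (3,4)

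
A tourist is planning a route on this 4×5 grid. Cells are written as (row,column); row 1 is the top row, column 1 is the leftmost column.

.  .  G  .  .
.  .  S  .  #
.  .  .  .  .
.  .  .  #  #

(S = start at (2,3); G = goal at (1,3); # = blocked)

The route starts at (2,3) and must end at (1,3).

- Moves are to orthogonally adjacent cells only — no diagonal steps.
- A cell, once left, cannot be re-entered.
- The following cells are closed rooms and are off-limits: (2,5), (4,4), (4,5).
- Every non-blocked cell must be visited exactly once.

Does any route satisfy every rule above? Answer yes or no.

Cell (1,5) has only one open neighbour but is neither the start nor the goal, so a Hamiltonian route would have to both enter and leave it through the same neighbour — impossible without revisiting.

no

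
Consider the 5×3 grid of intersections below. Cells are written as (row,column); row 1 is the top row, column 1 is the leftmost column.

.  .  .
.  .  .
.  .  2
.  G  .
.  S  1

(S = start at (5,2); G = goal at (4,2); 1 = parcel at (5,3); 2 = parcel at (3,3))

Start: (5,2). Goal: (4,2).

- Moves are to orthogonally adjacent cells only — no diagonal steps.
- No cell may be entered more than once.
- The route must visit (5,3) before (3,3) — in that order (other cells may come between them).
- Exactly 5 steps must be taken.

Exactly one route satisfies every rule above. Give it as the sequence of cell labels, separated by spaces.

The waypoints must appear in the order (5,3), (3,3), with no cell reused.
Route from (5,2): right 1 to (5,3), up 2 to (3,3), left 1 to (3,2), down 1 to (4,2) — 5 moves in all.
Check: order respected (1 at step 1, 2 at step 3); 5 moves as required.

(5,2) (5,3) (4,3) (3,3) (3,2) (4,2)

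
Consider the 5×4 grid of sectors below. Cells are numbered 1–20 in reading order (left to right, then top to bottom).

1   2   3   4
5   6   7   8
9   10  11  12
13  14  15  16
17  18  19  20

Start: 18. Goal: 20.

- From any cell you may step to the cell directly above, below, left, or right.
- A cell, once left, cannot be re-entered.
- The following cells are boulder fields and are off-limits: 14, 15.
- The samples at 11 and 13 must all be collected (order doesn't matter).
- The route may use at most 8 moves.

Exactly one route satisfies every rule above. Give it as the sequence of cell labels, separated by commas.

The budget equals the shortest possible length, so every move has to be on a shortest route through the required cells.
Route from 18: left to 17, 2× up (reaching 9), 3× right (reaching 12), 2× down (reaching 20) — 8 moves in all.
Check: all required cells visited; 8 ≤ 8 moves.

18, 17, 13, 9, 10, 11, 12, 16, 20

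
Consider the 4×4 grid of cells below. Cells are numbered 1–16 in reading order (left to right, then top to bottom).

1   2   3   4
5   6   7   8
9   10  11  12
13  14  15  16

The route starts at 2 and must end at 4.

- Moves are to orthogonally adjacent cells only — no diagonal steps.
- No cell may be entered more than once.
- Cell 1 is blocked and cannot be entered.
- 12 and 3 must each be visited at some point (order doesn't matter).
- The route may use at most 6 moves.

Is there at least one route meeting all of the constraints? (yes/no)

yes

One route that works: 2 → 3 → 7 → 11 → 12 → 8 → 4.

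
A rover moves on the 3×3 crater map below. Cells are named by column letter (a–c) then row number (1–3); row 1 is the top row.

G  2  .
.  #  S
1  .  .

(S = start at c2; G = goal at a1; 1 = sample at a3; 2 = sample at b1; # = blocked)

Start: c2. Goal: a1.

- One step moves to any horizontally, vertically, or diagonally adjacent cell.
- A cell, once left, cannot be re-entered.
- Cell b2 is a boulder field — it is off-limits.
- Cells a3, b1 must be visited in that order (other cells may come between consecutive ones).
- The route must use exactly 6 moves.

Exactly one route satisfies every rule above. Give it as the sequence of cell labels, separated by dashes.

c2 - c3 - b3 - a3 - a2 - b1 - a1

The waypoints must appear in the order a3, b1, with no cell reused.
Route from c2: down to c3, 2× left (reaching a3), up to a2, up-right to b1, left to a1 — 6 moves in all.
Check: order respected (1 at step 3, 2 at step 5); 6 moves as required.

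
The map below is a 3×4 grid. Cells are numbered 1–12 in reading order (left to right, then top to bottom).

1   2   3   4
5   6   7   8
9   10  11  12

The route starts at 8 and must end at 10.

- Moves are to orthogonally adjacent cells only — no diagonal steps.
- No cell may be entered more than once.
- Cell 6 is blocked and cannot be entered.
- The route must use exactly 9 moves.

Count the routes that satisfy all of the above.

1

Need simple routes of exactly 9 moves from 8 to 10 (Manhattan distance 3, so 3 moves are spent on a detour and 3 undoing it).
Enumerating: 8 12 11 7 3 2 1 5 9 10.
That gives 1 route.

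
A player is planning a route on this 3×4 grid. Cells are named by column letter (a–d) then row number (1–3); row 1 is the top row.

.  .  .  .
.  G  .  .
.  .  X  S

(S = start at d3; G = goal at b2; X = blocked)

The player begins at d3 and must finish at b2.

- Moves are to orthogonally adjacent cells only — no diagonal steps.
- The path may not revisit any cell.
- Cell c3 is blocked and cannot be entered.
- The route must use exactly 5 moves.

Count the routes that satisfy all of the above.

3

Need simple routes of exactly 5 moves from d3 to b2 (Manhattan distance 3, so 1 moves are spent on a detour and 1 undoing it).
Enumerating: d3 d2 d1 c1 c2 b2 | d3 d2 d1 c1 b1 b2 | d3 d2 c2 c1 b1 b2.
That gives 3 routes.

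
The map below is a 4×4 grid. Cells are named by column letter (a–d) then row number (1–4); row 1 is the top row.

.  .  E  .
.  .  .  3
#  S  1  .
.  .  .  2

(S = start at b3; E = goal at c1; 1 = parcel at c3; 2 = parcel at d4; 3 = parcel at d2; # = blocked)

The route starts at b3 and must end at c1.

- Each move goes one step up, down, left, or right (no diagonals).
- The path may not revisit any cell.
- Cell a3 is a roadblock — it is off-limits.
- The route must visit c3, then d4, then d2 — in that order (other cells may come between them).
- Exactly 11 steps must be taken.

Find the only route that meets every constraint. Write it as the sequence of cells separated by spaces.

The waypoints must appear in the order c3, d4, d2, with no cell reused.
Route from b3: right to c3, down to c4, right to d4, 2× up (reaching d2), 3× left (reaching a2), up to a1, 2× right (reaching c1) — 11 moves in all.
Check: order respected (1 at step 1, 2 at step 3, 3 at step 5); 11 moves as required.

b3 c3 c4 d4 d3 d2 c2 b2 a2 a1 b1 c1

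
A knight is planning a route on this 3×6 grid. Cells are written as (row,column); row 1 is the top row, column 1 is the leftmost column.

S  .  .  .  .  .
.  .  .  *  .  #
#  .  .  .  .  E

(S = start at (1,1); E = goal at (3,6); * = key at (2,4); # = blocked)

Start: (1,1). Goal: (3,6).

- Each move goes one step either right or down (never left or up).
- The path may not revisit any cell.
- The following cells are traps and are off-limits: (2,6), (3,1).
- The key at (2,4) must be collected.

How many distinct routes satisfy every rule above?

A right/down-only route from (1,1) to (3,6) makes exactly 2 down-moves and 5 right-moves in some order.
With no other constraints that would be C(7,2) = 21 routes.
Split at (2,4) and multiply the segment counts (each segment already excludes blocked cells): (1,1)→(2,4): 4; (2,4)→(3,6): 2; product = 8.
That gives 8 routes.

8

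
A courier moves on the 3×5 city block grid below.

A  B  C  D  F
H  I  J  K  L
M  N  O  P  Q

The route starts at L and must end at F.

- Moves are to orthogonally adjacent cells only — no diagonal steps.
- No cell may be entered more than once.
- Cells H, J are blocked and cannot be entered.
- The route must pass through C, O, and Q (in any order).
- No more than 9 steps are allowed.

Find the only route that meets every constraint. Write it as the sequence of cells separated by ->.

The budget equals the shortest possible length, so every move has to be on a shortest route through the required cells.
Route from L: down 1 to Q, left 3 to N, up 2 to B, right 3 to F — 9 moves in all.
Check: all required cells visited; 9 ≤ 9 moves.

L -> Q -> P -> O -> N -> I -> B -> C -> D -> F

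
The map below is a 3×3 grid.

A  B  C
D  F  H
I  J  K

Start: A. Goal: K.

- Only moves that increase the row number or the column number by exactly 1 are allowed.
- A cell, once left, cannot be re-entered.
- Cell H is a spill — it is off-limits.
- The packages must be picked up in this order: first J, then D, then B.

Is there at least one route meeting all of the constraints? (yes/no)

no

D lies above J, so going from J to D would need an upward move — but moves only go right/down, so J cannot be visited before D.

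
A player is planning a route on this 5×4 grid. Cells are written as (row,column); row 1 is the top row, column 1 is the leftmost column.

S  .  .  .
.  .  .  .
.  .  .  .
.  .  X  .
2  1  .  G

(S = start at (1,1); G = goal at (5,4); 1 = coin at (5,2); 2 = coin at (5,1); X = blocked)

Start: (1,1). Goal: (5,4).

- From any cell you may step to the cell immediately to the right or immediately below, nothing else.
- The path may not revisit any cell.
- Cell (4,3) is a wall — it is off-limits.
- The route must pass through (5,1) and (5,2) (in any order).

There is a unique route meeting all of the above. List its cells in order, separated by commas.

(1,1), (2,1), (3,1), (4,1), (5,1), (5,2), (5,3), (5,4)

Moves only go right or down, so the column and row indices never decrease.
Route from (1,1): 4× down (reaching (5,1)), 3× right (reaching (5,4)) — 7 moves in all.
Check: all required cells visited.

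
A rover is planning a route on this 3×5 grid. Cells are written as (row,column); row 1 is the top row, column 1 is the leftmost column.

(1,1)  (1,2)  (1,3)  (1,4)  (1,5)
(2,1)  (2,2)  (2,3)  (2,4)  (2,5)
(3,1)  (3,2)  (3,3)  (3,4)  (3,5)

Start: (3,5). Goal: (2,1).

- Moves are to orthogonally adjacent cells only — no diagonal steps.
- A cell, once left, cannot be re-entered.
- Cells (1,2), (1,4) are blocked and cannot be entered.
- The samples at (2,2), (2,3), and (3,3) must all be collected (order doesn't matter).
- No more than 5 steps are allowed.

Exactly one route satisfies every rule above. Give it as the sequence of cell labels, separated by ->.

(3,5) -> (3,4) -> (3,3) -> (2,3) -> (2,2) -> (2,1)

The budget equals the shortest possible length, so every move has to be on a shortest route through the required cells.
Route from (3,5): 2× left (reaching (3,3)), up to (2,3), 2× left (reaching (2,1)) — 5 moves in all.
Check: all required cells visited; 5 ≤ 5 moves.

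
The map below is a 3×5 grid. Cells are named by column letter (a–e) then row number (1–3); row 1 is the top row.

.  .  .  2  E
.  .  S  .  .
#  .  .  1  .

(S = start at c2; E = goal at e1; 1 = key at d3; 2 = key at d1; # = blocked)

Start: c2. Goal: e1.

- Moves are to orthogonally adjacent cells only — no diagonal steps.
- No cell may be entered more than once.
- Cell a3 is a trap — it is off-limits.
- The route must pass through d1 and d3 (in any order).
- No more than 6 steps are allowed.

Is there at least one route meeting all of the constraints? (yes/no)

One route that works: c2 → c3 → d3 → d2 → d1 → e1.

yes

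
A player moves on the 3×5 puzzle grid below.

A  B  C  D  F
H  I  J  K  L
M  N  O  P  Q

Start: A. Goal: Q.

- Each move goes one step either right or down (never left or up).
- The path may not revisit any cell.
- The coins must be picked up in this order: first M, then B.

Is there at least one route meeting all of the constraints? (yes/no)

B lies above M, so going from M to B would need an upward move — but moves only go right/down, so M cannot be visited before B.

no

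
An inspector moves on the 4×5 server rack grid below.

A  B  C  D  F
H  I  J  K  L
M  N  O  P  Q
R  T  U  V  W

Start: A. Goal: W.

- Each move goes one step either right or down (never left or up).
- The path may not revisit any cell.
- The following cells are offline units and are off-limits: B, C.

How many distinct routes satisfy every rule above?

A right/down-only route from A to W makes exactly 3 down-moves and 4 right-moves in some order.
With no other constraints that would be C(7,3) = 35 routes.
Subtract routes through each blocked cell (inclusion–exclusion for overlaps): − through B: 20 − through C: 10 + through B&C: 10 → 15.
That gives 15 routes.

15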